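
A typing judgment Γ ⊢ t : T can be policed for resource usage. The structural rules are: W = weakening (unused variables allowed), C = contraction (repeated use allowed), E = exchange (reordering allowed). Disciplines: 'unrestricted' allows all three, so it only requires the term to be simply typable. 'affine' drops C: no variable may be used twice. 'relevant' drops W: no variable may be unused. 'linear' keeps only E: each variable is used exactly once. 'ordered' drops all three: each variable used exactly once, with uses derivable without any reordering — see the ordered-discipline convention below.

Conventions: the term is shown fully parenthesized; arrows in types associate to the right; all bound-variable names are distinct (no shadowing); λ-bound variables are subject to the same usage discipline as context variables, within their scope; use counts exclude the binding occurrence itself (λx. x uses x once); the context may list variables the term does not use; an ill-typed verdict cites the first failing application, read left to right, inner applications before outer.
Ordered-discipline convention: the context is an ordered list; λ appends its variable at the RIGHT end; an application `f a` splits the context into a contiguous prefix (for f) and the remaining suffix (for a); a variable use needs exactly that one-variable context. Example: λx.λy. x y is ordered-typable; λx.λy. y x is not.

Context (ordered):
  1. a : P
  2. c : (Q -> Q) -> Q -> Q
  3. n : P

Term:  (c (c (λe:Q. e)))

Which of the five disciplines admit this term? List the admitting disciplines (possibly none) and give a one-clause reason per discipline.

admitting disciplines: unrestricted
variable uses: a: 0×, c: 2×, n: 0×, e (λ-bound): 1×
order of uses: c, c, e
typing: well-typed at Q -> Q
ordered: ✗ — uses contraction: c ×2; needs weakening: a, n unused
linear: ✗ — uses contraction: c ×2; needs weakening: a, n unused
affine: ✗ — uses contraction: c ×2
relevant: ✗ — needs weakening: a, n unused
unrestricted: ✓ — well-typed at Q -> Q; no restrictions here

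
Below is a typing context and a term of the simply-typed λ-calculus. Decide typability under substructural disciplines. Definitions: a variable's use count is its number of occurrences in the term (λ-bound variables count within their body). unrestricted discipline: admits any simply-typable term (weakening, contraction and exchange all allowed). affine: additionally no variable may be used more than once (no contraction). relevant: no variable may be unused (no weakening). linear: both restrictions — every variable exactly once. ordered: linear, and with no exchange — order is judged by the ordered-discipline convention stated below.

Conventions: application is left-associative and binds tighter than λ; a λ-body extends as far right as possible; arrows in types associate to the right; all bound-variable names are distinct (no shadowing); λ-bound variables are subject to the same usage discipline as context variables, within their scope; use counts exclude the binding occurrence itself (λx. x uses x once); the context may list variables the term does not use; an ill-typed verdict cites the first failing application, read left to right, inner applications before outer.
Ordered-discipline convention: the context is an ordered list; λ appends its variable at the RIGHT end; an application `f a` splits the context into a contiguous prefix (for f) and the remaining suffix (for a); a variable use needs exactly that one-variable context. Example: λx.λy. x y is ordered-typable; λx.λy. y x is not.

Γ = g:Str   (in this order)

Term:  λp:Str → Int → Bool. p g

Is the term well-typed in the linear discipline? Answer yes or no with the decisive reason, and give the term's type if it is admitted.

yes — each of g, p used exactly once; term : (Str → Int → Bool) → Int → Bool
usage: g=1; p (λ-bound)=1
left-to-right use order: p, g
typing: ✓ — (Str → Int → Bool) → Int → Bool
across the five disciplines: ordered ✗ · linear ✓ · affine ✓ · relevant ✓ · unrestricted ✓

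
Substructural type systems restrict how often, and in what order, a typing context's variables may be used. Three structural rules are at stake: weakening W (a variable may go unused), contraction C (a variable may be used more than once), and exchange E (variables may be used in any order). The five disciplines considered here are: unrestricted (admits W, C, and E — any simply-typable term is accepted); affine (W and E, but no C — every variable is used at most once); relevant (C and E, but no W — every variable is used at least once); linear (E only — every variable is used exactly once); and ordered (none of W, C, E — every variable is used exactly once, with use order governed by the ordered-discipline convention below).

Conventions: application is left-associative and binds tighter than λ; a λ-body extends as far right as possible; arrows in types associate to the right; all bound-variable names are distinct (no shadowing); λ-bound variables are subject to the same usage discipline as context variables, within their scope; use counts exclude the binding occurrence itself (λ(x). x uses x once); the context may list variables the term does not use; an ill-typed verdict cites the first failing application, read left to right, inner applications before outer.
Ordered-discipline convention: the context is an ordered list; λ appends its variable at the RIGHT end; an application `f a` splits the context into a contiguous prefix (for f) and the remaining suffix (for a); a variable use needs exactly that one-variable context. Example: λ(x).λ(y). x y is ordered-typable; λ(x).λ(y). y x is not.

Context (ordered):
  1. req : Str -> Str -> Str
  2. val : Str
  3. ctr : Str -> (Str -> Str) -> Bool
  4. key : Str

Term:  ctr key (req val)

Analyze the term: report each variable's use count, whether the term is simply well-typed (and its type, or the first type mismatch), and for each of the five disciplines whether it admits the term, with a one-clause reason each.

use counts: req=1; val=1; ctr=1; key=1
uses in reading order: ctr, key, req, val
typing: well-typed — term : Bool
ordered ✗ (no contiguous prefix/suffix split fits ctr, key, req, val)
linear ✓ (each of req, val, ctr, key used exactly once)
affine ✓ (req, val, ctr, key: no repeats, contraction unneeded)
relevant ✓ (req, val, ctr, key: all used, weakening unneeded)
unrestricted ✓ (type-checks (Bool) and nothing is barred)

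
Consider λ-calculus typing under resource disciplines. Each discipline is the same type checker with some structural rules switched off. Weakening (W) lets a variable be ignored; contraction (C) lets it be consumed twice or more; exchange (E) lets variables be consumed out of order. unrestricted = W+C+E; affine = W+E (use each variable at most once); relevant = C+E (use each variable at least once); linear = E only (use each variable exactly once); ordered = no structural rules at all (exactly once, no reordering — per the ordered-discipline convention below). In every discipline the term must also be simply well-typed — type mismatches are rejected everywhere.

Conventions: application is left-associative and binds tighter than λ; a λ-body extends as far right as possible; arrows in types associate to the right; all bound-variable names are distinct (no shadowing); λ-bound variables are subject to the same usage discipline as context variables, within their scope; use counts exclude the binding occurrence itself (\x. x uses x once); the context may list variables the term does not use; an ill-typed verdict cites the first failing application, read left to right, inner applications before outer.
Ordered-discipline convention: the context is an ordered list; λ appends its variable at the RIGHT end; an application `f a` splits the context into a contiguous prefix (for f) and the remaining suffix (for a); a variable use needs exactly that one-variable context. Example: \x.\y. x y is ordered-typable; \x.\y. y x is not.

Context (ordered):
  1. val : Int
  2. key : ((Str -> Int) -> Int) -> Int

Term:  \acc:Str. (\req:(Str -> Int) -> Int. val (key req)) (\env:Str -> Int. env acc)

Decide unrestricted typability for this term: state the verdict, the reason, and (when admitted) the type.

no — fails simple typing
use counts: val: 1; key: 1; acc [bound]: 1; req [bound]: 1; env [bound]: 1
left-to-right use order: val, key, req, env, acc
typing: ill-typed: applying a non-function (Int)
all disciplines: ordered ✗ | linear ✗ | affine ✗ | relevant ✗ | unrestricted ✗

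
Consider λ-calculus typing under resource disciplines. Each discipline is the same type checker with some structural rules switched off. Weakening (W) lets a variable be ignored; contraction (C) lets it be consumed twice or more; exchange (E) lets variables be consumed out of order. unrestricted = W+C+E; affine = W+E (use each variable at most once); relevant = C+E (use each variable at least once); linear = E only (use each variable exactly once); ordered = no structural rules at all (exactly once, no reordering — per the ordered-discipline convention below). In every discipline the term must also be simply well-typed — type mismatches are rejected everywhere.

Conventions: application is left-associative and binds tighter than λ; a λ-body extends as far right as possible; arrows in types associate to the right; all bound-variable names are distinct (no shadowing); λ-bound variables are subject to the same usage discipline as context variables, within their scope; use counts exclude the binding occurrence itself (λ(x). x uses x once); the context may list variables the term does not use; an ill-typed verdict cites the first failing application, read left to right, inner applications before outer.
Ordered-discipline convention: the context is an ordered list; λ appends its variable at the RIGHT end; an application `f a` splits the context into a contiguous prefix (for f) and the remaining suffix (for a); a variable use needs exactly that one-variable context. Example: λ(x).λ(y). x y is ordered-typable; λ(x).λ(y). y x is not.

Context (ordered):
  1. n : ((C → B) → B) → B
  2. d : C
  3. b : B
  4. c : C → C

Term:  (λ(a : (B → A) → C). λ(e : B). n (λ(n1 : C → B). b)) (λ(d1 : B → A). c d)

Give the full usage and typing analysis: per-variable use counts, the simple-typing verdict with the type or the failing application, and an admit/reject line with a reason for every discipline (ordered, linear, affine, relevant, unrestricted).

usage: n: 1×; d: 1×; b: 1×; c: 1×; a (bound): 0×; e (bound): 0×; n1 (bound): 0×; d1 (bound): 0×
uses in reading order: n, b, c, d
typing: ✓ — B → B
ordered: ✗, unused: a, e, n1, d1 — weakening required
linear: ✗, unused: a, e, n1, d1 — weakening required
affine: ✓, none of n, d, b, c, a, e, n1, d1 used more than once
relevant: ✗, unused: a, e, n1, d1 — weakening required
unrestricted: ✓, typability at B → B is all that's needed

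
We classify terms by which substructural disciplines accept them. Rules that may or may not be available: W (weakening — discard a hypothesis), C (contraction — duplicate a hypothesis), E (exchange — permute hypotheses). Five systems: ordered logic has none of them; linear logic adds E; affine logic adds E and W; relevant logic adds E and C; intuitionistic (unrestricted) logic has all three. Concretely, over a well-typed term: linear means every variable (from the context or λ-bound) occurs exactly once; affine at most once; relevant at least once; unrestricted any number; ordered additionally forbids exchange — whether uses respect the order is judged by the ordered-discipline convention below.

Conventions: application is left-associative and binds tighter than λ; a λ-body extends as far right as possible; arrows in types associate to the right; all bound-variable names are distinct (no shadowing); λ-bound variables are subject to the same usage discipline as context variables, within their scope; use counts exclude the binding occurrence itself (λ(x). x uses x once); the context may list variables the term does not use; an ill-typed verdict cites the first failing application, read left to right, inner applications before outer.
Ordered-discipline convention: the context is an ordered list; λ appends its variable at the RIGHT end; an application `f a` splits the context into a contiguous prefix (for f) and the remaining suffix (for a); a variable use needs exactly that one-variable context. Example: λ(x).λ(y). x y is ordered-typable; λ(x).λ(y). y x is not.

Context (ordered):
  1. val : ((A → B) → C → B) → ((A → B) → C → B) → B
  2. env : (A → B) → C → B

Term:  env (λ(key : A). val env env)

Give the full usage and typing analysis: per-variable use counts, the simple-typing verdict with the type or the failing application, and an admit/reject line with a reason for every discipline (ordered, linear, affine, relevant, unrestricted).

counts: val ×1, env ×3, key [bound] ×0
use order (left to right): env, val, env, env
typing: the term checks, with type C → B
ordered ✗ (repeated use of env ×3; unused: key — weakening required)
linear ✗ (repeated use of env ×3; unused: key — weakening required)
affine ✗ (repeated use of env ×3)
relevant ✗ (unused: key — weakening required)
unrestricted ✓ (simply typable at C → B; W, C, E all held)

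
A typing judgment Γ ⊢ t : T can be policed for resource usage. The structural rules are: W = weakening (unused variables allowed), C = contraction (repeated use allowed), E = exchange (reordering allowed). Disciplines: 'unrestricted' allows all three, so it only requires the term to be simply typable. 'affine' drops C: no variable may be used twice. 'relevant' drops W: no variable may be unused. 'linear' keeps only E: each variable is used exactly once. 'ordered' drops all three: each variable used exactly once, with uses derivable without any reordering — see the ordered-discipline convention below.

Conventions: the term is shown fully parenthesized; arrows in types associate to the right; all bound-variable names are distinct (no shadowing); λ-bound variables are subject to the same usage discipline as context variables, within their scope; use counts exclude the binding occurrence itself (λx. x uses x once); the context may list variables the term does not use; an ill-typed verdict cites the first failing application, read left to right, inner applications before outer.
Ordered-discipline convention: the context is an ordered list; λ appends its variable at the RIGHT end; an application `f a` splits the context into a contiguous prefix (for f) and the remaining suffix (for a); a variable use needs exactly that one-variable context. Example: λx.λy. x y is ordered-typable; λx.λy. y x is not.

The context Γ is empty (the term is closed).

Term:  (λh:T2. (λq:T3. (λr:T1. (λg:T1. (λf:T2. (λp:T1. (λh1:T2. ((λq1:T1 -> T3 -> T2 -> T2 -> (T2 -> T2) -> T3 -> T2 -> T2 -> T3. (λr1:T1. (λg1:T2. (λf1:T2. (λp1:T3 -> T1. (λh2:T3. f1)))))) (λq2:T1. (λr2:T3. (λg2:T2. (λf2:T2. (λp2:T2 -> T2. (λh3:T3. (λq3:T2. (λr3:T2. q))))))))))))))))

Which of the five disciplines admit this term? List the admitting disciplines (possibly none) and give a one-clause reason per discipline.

admitting disciplines: affine, unrestricted
usage: h (bound) ×0; q (bound) ×1; r (bound) ×0; g (bound) ×0; f (bound) ×0; p (bound) ×0; h1 (bound) ×0; q1 (bound) ×0; r1 (bound) ×0; g1 (bound) ×0; f1 (bound) ×1; p1 (bound) ×0; h2 (bound) ×0; q2 (bound) ×0; r2 (bound) ×0; g2 (bound) ×0; f2 (bound) ×0; p2 (bound) ×0; h3 (bound) ×0; q3 (bound) ×0; r3 (bound) ×0
left-to-right use order: f1, q
typing: the term checks, with type T2 -> T3 -> T1 -> T1 -> T2 -> T1 -> T2 -> T1 -> T2 -> T2 -> (T3 -> T1) -> T3 -> T2
ordered: ✗, h, r, g, f, p, h1, q1, r1, g1, p1, h2, q2, r2, g2, f2, p2, h3, q3, r3 left unused
linear: ✗, h, r, g, f, p, h1, q1, r1, g1, p1, h2, q2, r2, g2, f2, p2, h3, q3, r3 left unused
affine: ✓, at most one use each (h, q, r, g, f, p, h1, q1, r1, g1, f1, p1, h2, q2, r2, g2, f2, p2, h3, q3, r3)
relevant: ✗, h, r, g, f, p, h1, q1, r1, g1, p1, h2, q2, r2, g2, f2, p2, h3, q3, r3 left unused
unrestricted: ✓, well-typed at T2 -> T3 -> T1 -> T1 -> T2 -> T1 -> T2 -> T1 -> T2 -> T2 -> (T3 -> T1) -> T3 -> T2; no restrictions here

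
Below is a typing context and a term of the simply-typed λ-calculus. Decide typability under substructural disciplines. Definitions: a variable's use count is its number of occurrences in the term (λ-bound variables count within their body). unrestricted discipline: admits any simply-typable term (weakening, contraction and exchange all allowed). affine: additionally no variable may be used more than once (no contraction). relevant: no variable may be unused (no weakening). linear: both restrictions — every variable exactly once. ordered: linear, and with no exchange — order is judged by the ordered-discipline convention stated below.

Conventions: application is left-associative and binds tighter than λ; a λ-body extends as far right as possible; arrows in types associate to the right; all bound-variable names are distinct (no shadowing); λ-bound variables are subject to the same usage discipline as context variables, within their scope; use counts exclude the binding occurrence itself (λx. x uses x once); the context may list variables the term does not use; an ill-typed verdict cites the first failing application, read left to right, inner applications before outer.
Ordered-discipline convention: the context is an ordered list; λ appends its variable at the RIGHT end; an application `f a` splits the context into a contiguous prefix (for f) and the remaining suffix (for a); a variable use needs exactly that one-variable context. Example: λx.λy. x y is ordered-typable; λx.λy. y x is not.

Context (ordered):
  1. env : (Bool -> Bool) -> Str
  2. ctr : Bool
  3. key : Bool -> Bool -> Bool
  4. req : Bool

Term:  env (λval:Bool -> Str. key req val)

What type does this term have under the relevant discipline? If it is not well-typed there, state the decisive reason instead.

not well-typed under relevant — a type mismatch blocks all five
counts: env=1, ctr=0, key=1, req=1, val [bound]=1
use order (left to right): env, key, req, val
typing: ill-typed: a function awaiting Bool gets Bool -> Str
summary: ordered ✗ | linear ✗ | affine ✗ | relevant ✗ | unrestricted ✗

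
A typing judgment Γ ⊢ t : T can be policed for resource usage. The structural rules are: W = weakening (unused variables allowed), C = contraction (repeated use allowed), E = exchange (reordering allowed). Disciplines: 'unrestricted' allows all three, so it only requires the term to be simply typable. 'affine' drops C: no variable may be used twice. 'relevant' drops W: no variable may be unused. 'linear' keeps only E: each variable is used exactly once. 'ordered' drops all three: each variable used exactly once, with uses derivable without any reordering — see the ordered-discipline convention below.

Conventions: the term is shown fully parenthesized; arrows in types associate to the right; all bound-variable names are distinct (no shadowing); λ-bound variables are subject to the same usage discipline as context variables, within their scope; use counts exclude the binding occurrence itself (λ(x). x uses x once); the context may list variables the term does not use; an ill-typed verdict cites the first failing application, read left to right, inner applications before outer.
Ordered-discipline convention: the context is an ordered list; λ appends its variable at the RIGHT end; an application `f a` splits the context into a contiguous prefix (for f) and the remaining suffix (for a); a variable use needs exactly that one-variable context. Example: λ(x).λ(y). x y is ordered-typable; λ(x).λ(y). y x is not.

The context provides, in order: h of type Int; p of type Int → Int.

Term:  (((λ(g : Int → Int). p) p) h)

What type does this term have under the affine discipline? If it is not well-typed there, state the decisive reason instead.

not well-typed under affine — needs contraction — p ×2
counts: h: 1×; p: 2×; g (λ-bound): 0×
use order (left to right): p, p, h
typing: the term checks, with type Int
all disciplines: ordered ✗ · linear ✗ · affine ✗ · relevant ✗ · unrestricted ✓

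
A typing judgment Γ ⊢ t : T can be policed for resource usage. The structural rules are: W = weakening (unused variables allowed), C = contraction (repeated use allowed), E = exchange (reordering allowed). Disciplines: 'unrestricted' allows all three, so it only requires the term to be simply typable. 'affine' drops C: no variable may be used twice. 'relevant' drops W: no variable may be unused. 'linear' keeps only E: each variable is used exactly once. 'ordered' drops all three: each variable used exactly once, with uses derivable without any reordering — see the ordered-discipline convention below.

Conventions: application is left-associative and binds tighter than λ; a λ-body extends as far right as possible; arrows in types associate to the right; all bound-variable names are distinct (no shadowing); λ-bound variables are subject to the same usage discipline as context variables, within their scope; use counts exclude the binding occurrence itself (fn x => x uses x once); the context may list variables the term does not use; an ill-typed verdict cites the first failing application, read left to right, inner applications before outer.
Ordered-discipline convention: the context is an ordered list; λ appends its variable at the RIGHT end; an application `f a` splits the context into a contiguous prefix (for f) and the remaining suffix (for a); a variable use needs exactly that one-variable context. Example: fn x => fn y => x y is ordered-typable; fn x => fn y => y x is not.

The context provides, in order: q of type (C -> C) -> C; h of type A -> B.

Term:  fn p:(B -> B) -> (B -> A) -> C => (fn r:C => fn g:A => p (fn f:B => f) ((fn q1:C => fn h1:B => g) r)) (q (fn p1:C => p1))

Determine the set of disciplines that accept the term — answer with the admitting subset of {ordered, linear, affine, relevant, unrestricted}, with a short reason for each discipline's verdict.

admitted in: affine, unrestricted
use counts: q: 1, h: 0, p (λ-bound): 1, r (λ-bound): 1, g (λ-bound): 1, f (λ-bound): 1, q1 (λ-bound): 0, h1 (λ-bound): 0, p1 (λ-bound): 1
left-to-right use order: p, f, g, r, q, p1
typing: ✓ — ((B -> B) -> (B -> A) -> C) -> A -> C
ordered: ✗, h, q1, h1 never used (weakening)
linear: ✗, h, q1, h1 never used (weakening)
affine: ✓, at most one use each (q, h, p, r, g, f, q1, h1, p1)
relevant: ✗, h, q1, h1 never used (weakening)
unrestricted: ✓, simply typable at ((B -> B) -> (B -> A) -> C) -> A -> C; W, C, E all held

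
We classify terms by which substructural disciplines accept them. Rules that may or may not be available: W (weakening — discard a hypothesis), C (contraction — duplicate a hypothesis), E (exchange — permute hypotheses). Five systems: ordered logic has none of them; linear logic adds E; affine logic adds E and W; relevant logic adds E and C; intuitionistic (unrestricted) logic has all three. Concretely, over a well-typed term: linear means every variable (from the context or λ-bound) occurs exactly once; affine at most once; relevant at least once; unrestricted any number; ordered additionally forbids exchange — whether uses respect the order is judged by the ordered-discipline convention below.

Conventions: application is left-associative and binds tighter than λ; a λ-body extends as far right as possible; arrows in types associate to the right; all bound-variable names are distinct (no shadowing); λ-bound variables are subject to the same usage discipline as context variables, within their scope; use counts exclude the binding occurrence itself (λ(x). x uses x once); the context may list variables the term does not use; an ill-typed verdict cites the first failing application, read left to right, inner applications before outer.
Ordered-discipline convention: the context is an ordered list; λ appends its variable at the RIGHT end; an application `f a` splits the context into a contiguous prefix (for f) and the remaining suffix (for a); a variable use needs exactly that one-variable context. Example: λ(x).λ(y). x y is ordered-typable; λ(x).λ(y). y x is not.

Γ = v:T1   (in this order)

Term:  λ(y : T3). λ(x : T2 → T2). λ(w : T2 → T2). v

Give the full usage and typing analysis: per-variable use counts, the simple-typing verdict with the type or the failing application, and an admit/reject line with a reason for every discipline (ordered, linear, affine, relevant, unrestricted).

variable uses: v: 1×; y [bound]: 0×; x [bound]: 0×; w [bound]: 0×
left-to-right use order: v
typing: well-typed at T3 → (T2 → T2) → (T2 → T2) → T1
ordered: ✗, needs weakening: y, x, w unused
linear: ✗, needs weakening: y, x, w unused
affine: ✓, no duplicate uses among v, y, x, w
relevant: ✗, needs weakening: y, x, w unused
unrestricted: ✓, well-typed at T3 → (T2 → T2) → (T2 → T2) → T1; no restrictions here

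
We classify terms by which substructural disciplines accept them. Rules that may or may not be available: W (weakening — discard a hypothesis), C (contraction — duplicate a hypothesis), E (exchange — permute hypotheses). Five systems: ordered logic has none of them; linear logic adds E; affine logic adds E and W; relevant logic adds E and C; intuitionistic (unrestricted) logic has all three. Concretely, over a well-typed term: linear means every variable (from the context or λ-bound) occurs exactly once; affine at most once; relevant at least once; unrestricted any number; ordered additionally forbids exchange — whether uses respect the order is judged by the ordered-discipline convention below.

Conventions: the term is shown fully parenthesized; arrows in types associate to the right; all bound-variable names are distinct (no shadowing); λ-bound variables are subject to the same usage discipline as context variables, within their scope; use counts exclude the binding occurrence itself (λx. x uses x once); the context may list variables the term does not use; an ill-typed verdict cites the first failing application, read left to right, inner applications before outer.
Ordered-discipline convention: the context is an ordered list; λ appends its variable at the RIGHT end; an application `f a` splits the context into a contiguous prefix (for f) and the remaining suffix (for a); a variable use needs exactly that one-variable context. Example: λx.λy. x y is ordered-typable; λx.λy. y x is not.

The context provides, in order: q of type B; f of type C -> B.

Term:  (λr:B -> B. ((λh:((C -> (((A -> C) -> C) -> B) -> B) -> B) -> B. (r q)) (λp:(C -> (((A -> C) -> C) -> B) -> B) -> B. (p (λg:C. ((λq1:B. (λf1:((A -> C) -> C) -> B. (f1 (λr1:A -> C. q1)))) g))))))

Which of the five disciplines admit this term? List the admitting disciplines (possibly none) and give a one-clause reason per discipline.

admitted by: none
variable uses: q: 1×, f: 0×, r (bound): 1×, h (bound): 0×, p (bound): 1×, g (bound): 1×, q1 (bound): 1×, f1 (bound): 1×, r1 (bound): 0×
order of uses: r, q, p, f1, q1, g
typing: ill-typed: an application expects (A -> C) -> C but receives (A -> C) -> B
ordered: ✗, not simply typable
linear: ✗, fails simple typing
affine: ✗, a type mismatch blocks all five
relevant: ✗, the type mismatch rejects it
unrestricted: ✗, not simply typable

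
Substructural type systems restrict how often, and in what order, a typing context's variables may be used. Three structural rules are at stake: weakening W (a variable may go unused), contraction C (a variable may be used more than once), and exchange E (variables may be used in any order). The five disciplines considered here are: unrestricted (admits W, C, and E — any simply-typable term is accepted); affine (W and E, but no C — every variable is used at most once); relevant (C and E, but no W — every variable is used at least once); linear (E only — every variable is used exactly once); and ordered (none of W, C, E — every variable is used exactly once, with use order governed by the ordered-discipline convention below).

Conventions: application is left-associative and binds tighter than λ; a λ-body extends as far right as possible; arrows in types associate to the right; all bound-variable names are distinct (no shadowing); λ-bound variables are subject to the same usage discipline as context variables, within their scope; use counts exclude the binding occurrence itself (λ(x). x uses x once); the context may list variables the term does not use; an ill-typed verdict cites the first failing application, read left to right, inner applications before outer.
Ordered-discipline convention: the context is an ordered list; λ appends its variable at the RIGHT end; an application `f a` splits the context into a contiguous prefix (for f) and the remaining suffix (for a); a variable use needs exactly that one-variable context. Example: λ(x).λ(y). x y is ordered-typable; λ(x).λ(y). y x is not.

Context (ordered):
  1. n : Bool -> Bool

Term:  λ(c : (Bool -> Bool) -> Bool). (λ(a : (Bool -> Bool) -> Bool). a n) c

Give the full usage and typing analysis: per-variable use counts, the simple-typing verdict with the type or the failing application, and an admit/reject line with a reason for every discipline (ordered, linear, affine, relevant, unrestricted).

variable uses: n: 1; c [bound]: 1; a [bound]: 1
uses in reading order: a, n, c
typing: ✓ — ((Bool -> Bool) -> Bool) -> Bool
ordered: ✗, no ordered split (uses run a, n, c)
linear: ✓, exactly-once usage across n, c, a
affine: ✓, at most one use each (n, c, a)
relevant: ✓, at least one use each (n, c, a)
unrestricted: ✓, type-checks (((Bool -> Bool) -> Bool) -> Bool) and nothing is barred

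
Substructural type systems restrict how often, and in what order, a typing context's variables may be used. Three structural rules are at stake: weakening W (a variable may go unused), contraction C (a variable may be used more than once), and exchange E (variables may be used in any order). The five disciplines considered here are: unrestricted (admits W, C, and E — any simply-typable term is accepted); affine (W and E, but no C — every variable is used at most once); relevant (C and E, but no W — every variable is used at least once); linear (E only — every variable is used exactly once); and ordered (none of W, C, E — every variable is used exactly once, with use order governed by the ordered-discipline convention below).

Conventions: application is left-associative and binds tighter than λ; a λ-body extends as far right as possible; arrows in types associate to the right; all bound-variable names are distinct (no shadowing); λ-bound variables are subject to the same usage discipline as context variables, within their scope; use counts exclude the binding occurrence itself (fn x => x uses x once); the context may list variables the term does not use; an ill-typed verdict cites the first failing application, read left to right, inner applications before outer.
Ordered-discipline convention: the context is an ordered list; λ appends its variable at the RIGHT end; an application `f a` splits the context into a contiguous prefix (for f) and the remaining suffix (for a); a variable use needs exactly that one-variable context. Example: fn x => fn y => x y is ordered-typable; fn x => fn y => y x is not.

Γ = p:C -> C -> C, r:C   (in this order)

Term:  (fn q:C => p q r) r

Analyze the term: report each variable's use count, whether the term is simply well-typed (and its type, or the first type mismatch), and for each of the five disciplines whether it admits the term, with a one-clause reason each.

usage: p=1; r=2; q (λ-bound)=1
left-to-right use order: p, q, r, r
typing: ✓ — C
ordered: ✗ — uses contraction: r ×2
linear: ✗ — uses contraction: r ×2
affine: ✗ — uses contraction: r ×2
relevant: ✓ — at least one use each (p, r, q)
unrestricted: ✓ — simply typable at C; W, C, E all held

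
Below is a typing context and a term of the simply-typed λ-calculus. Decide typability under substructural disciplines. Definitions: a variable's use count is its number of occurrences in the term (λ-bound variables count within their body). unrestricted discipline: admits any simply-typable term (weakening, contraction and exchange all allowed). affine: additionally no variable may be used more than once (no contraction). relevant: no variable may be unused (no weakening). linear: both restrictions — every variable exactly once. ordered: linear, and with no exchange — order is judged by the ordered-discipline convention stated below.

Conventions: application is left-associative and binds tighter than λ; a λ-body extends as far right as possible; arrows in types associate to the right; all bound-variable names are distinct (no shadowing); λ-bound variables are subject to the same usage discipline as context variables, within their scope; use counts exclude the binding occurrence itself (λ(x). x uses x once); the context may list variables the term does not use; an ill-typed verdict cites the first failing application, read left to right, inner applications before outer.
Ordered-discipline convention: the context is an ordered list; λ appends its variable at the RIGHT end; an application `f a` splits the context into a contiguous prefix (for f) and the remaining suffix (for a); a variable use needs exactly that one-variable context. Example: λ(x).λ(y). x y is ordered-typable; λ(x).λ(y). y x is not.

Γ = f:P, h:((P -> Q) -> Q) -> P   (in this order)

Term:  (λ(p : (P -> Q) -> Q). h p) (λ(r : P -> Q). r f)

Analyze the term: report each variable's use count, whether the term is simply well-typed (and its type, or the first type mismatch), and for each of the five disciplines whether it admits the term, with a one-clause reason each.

usage: f=1; h=1; p (λ-bound)=1; r (λ-bound)=1
use order (left to right): h, p, r, f
typing: ✓ — P
ordered: ✗, use order h, p, r, f needs exchange
linear: ✓, each of f, h, p, r used exactly once
affine: ✓, none of f, h, p, r used more than once
relevant: ✓, f, h, p, r: all used, weakening unneeded
unrestricted: ✓, simply typable at P; W, C, E all held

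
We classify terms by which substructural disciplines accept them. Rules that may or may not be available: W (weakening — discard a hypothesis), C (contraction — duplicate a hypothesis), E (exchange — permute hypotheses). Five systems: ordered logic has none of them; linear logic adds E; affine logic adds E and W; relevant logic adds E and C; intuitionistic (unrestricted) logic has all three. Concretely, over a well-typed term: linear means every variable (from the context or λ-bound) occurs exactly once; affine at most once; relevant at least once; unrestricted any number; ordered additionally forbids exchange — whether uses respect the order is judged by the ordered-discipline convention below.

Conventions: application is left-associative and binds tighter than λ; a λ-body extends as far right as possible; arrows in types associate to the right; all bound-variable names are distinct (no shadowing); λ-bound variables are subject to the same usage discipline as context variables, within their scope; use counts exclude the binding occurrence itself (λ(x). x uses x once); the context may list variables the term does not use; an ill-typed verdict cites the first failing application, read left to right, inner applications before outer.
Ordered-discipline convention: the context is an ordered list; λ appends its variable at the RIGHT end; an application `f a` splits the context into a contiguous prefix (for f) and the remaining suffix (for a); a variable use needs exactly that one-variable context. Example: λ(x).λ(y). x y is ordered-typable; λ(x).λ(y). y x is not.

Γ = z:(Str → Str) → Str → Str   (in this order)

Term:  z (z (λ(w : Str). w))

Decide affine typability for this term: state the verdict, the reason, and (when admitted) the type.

no — uses contraction: z ×2
use counts: z ×2, w (λ-bound) ×1
order of uses: z, z, w
typing: well-typed at Str → Str
summary: ordered ✗ · linear ✗ · affine ✗ · relevant ✓ · unrestricted ✓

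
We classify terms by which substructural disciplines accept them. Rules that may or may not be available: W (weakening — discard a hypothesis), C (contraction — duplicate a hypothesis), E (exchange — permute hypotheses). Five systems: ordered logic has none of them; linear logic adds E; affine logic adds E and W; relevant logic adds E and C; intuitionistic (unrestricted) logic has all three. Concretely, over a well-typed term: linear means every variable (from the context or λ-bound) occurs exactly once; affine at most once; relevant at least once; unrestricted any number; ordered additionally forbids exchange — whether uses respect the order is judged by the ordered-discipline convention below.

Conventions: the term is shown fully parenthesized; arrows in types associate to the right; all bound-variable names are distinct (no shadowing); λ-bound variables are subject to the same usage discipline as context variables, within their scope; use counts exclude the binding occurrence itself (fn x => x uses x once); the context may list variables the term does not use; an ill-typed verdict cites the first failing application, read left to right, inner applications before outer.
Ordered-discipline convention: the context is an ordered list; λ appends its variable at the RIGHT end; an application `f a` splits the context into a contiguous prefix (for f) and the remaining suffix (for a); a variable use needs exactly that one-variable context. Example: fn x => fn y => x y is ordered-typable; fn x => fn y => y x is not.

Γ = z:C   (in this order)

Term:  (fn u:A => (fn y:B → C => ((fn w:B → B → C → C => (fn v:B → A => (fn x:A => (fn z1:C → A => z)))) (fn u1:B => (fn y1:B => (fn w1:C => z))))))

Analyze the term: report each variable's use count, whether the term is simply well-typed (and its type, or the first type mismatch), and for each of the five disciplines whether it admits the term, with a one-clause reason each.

variable uses: z: 2×; u (bound): 0×; y (bound): 0×; w (bound): 0×; v (bound): 0×; x (bound): 0×; z1 (bound): 0×; u1 (bound): 0×; y1 (bound): 0×; w1 (bound): 0×
order of uses: z, z
typing: well-typed at A → (B → C) → (B → A) → A → (C → A) → C
ordered ✗ (uses contraction: z ×2; needs weakening: u, y, w, v, x, z1, u1, y1, w1 unused)
linear ✗ (uses contraction: z ×2; needs weakening: u, y, w, v, x, z1, u1, y1, w1 unused)
affine ✗ (uses contraction: z ×2)
relevant ✗ (needs weakening: u, y, w, v, x, z1, u1, y1, w1 unused)
unrestricted ✓ (type-checks (A → (B → C) → (B → A) → A → (C → A) → C) and nothing is barred)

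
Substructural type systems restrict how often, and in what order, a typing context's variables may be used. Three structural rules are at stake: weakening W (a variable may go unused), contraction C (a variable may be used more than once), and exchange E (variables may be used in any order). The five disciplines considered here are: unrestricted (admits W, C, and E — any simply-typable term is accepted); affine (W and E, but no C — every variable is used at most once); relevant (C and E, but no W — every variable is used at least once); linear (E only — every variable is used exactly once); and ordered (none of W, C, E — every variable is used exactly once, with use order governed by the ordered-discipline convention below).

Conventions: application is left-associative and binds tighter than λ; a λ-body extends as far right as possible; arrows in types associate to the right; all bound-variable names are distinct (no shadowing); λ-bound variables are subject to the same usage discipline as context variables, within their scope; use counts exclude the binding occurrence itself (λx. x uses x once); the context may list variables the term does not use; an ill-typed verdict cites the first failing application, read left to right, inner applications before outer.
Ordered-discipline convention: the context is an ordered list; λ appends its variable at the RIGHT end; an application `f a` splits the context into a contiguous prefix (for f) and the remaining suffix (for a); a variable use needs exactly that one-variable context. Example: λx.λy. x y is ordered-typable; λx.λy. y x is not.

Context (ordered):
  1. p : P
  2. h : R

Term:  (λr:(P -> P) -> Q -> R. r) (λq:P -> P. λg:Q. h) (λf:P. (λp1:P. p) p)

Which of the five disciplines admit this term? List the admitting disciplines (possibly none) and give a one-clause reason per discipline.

admitted by: unrestricted
variable uses: p: 2; h: 1; r (bound): 1; q (bound): 0; g (bound): 0; f (bound): 0; p1 (bound): 0
order of uses: r, h, p, p
typing: ✓ — Q -> R
ordered ✗ (p ×2 used more than once (contraction); needs weakening: q, g, f, p1 unused)
linear ✗ (p ×2 used more than once (contraction); needs weakening: q, g, f, p1 unused)
affine ✗ (p ×2 used more than once (contraction))
relevant ✗ (needs weakening: q, g, f, p1 unused)
unrestricted ✓ (typability at Q -> R is all that's needed)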